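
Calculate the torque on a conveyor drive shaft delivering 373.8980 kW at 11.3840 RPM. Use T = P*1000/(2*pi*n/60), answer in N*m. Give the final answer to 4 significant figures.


omega = 2*pi*11.3840/60 = 1.19213 rad/s
T = 373.8980*1000 / 1.19213
T = 313600 N*m


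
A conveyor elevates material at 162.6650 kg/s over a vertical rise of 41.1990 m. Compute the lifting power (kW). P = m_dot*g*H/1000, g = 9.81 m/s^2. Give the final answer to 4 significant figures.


P = 162.6650 * 9.81 * 41.1990 / 1000
P = 65.74 kW


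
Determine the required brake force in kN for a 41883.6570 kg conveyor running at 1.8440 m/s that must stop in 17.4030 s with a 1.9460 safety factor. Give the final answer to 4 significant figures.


F = 41883.6570 * 1.8440 / 17.4030 * 1.9460 / 1000
F = 8.636 kN


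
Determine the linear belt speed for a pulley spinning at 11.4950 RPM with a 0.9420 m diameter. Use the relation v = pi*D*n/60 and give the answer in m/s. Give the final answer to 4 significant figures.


v = pi * 0.9420 * 11.4950 / 60
v = 0.5670 m/s


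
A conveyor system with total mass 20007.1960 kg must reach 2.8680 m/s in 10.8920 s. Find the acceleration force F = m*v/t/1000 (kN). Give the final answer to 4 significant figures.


F = 20007.1960 * 2.8680 / 10.8920 / 1000
F = 5.268 kN


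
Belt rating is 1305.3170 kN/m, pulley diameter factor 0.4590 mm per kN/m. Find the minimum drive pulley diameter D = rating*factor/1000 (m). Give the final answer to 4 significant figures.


D = 1305.3170 * 0.4590 / 1000
D = 0.5991 m


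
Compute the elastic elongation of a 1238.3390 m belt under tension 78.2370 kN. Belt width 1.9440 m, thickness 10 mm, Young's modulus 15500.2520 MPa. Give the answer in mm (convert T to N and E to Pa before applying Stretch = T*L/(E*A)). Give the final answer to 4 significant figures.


A = 1.9440 * 0.01 = 0.01944 m^2
Stretch = 78.2370*1000 * 1238.3390 / (15500.2520e6 * 0.01944) * 1000
Stretch = 321.5 mm


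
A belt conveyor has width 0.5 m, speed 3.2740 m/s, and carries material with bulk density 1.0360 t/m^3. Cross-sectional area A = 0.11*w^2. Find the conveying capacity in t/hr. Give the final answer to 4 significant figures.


A = 0.11 * 0.5^2 = 0.0275 m^2
C = 0.0275 * 3.2740 * 1.0360 * 3600
C = 335.8 t/hr


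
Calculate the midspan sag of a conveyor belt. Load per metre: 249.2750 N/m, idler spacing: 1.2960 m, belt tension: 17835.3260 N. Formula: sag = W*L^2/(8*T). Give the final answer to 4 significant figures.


sag = 249.2750 * 1.2960^2 / (8 * 17835.3260)
sag = 0.002934 m


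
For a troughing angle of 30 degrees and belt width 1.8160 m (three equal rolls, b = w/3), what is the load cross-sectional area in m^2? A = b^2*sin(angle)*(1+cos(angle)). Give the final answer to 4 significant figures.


b = 1.8160/3 = 0.605333 m
A = 0.605333^2 * sin(30 deg) * (1 + cos(30 deg))
A = 0.3419 m^2


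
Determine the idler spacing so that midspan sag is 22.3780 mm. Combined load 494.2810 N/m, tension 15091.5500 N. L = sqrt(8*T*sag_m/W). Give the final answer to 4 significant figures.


sag = 22.3780/1000 = 0.022378 m
L = sqrt(8 * 15091.5500 * 0.022378 / 494.2810)
L = 2.338 m


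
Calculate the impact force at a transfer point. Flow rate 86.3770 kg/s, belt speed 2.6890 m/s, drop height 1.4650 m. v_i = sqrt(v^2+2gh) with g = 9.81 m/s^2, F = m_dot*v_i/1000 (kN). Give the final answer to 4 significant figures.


v_i = sqrt(2.6890^2 + 2*9.81*1.4650) = 5.99783 m/s
F = 86.3770 * 5.99783 / 1000
F = 0.5181 kN


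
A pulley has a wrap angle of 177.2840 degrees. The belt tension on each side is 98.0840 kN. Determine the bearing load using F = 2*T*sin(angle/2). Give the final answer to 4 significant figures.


F = 2 * 98.0840 * sin(177.2840/2 deg)
F = 196.1 kN


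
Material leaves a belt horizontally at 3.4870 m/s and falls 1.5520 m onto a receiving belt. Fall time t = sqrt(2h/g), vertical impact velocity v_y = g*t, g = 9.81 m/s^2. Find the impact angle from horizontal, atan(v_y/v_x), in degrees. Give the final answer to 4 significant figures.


t = sqrt(2*1.5520/9.81) = 0.562505 s
v_y = 9.81 * 0.562505 = 5.51817 m/s
angle = atan(5.51817 / 3.4870) = 57.71 deg


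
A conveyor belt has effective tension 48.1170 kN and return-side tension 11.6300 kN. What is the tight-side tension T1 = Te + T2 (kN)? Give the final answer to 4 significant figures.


T1 = Te + T2 = 48.1170 + 11.6300
T1 = 59.75 kN


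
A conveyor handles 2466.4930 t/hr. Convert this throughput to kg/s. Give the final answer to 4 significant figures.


m_dot = 2466.4930 * 1000 / 3600
m_dot = 685.1 kg/s


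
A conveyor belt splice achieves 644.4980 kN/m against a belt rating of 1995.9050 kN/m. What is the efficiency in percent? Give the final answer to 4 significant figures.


Eff = 644.4980 / 1995.9050 * 100
Eff = 32.29 %


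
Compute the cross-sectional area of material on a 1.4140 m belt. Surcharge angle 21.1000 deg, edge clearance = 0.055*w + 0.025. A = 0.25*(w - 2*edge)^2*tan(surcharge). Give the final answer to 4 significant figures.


edge = 0.055*1.4140 + 0.025 = 0.10277 m
ew = 1.4140 - 2*0.10277 = 1.20846 m
A = 0.25 * 1.20846^2 * tan(21.1000 deg)
A = 0.1409 m^2


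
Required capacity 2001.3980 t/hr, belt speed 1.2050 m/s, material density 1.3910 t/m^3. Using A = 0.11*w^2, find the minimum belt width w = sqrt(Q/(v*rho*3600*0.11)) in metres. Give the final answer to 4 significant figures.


A_req = 2001.3980 / (1.2050 * 1.3910 * 3600) = 0.331678 m^2
w = sqrt(0.331678 / 0.11)
w = 1.736 m


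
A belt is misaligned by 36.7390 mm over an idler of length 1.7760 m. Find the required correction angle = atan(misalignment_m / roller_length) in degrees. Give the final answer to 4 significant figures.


misalign_m = 36.7390 / 1000 = 0.036739 m
angle = atan(0.036739 / 1.7760)
angle = 1.185 deg


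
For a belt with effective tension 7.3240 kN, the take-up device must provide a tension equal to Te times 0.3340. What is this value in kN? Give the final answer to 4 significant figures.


T_tu = 7.3240 * 0.3340
T_tu = 2.446 kN


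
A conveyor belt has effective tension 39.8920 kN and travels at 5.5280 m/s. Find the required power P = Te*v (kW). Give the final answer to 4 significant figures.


P = Te * v = 39.8920 * 5.5280
P = 220.5 kW


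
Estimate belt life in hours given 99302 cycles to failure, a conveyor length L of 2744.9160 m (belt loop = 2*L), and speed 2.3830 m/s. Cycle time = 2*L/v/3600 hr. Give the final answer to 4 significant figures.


cycle_time = 2 * 2744.9160 / 2.3830 / 3600 = 0.63993 hr
life = 99302 * 0.63993 = 63550 hours


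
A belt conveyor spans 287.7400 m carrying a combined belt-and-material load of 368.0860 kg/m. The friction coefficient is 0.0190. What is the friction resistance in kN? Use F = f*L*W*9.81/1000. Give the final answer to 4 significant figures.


F = 0.0190 * 287.7400 * 368.0860 * 9.81 / 1000
F = 19.74 kN


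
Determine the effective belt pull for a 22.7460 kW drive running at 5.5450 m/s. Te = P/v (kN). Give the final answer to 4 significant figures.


Te = P / v = 22.7460 / 5.5450
Te = 4.102 kN


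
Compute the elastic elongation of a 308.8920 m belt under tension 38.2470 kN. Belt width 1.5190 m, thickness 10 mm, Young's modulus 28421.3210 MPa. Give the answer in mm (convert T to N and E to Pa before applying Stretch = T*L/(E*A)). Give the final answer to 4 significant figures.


A = 1.5190 * 0.01 = 0.01519 m^2
Stretch = 38.2470*1000 * 308.8920 / (28421.3210e6 * 0.01519) * 1000
Stretch = 27.37 mm


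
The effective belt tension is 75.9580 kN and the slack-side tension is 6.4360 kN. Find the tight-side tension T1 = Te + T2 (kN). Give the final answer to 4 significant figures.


T1 = Te + T2 = 75.9580 + 6.4360
T1 = 82.39 kN


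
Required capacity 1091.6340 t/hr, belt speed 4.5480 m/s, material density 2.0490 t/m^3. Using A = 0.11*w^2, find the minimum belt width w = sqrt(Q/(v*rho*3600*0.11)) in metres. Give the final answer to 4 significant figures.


A_req = 1091.6340 / (4.5480 * 2.0490 * 3600) = 0.0325396 m^2
w = sqrt(0.0325396 / 0.11)
w = 0.5439 m


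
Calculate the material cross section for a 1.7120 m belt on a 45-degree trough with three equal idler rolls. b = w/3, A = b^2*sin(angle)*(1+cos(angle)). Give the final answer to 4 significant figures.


b = 1.7120/3 = 0.570667 m
A = 0.570667^2 * sin(45 deg) * (1 + cos(45 deg))
A = 0.3931 m^2


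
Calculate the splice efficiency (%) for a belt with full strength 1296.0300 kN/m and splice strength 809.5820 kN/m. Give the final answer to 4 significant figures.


Eff = 809.5820 / 1296.0300 * 100
Eff = 62.47 %


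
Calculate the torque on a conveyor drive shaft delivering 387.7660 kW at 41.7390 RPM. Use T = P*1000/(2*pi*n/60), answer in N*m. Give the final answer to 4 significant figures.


omega = 2*pi*41.7390/60 = 4.3709 rad/s
T = 387.7660*1000 / 4.3709
T = 88720 N*m


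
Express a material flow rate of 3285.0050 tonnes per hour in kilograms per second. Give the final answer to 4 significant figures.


m_dot = 3285.0050 * 1000 / 3600
m_dot = 912.5 kg/s


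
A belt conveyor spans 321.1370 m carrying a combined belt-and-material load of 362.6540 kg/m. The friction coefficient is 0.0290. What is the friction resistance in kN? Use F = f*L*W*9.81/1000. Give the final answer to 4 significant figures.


F = 0.0290 * 321.1370 * 362.6540 * 9.81 / 1000
F = 33.13 kN


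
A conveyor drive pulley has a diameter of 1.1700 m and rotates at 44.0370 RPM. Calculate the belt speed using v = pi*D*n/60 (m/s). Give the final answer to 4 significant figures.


v = pi * 1.1700 * 44.0370 / 60
v = 2.698 m/s


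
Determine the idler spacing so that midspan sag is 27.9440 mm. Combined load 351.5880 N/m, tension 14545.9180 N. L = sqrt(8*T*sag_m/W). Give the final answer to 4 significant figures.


sag = 27.9440/1000 = 0.027944 m
L = sqrt(8 * 14545.9180 * 0.027944 / 351.5880)
L = 3.041 m


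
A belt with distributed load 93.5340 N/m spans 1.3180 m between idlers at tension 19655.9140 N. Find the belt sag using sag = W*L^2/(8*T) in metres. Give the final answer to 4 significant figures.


sag = 93.5340 * 1.3180^2 / (8 * 19655.9140)
sag = 0.001033 m


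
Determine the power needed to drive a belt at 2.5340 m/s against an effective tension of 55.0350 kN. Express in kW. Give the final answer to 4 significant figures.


P = Te * v = 55.0350 * 2.5340
P = 139.5 kW


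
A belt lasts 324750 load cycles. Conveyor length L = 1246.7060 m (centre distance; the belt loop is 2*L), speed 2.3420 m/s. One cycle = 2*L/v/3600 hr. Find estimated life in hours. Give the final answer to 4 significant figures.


cycle_time = 2 * 1246.7060 / 2.3420 / 3600 = 0.295736 hr
life = 324750 * 0.295736 = 96040 hours


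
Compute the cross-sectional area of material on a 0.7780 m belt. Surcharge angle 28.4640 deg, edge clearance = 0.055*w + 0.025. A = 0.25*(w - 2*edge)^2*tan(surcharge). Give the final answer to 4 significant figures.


edge = 0.055*0.7780 + 0.025 = 0.06779 m
ew = 0.7780 - 2*0.06779 = 0.64242 m
A = 0.25 * 0.64242^2 * tan(28.4640 deg)
A = 0.05594 m^2


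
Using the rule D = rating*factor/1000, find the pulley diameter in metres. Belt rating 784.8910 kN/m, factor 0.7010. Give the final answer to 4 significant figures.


D = 784.8910 * 0.7010 / 1000
D = 0.5502 m


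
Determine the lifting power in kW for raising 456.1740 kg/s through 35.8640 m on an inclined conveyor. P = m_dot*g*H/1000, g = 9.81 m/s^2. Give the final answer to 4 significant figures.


P = 456.1740 * 9.81 * 35.8640 / 1000
P = 160.5 kW


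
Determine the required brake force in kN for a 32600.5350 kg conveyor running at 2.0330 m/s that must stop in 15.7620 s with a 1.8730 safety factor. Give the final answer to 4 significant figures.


F = 32600.5350 * 2.0330 / 15.7620 * 1.8730 / 1000
F = 7.876 kN


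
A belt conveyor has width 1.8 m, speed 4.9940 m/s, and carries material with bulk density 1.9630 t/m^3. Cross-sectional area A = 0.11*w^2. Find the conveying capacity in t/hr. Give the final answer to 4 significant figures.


A = 0.11 * 1.8^2 = 0.3564 m^2
C = 0.3564 * 4.9940 * 1.9630 * 3600
C = 12580 t/hr


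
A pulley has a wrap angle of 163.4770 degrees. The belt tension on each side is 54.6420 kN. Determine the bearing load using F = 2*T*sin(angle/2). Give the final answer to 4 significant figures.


F = 2 * 54.6420 * sin(163.4770/2 deg)
F = 108.1 kN


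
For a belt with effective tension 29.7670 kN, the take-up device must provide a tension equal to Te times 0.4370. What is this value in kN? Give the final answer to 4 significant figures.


T_tu = 29.7670 * 0.4370
T_tu = 13.01 kN


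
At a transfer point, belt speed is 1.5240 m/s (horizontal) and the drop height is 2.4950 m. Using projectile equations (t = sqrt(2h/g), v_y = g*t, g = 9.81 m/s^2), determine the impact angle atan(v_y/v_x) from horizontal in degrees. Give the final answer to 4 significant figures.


t = sqrt(2*2.4950/9.81) = 0.713207 s
v_y = 9.81 * 0.713207 = 6.99656 m/s
angle = atan(6.99656 / 1.5240) = 77.71 deg


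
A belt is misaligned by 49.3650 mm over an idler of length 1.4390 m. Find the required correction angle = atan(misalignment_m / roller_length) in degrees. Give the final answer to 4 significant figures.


misalign_m = 49.3650 / 1000 = 0.049365 m
angle = atan(0.049365 / 1.4390)
angle = 1.965 deg


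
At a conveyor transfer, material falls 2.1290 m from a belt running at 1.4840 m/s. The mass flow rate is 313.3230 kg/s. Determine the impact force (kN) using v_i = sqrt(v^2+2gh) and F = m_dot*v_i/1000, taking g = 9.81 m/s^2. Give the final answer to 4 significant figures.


v_i = sqrt(1.4840^2 + 2*9.81*2.1290) = 6.63123 m/s
F = 313.3230 * 6.63123 / 1000
F = 2.078 kN


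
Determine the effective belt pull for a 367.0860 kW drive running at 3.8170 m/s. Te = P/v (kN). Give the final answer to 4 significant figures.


Te = P / v = 367.0860 / 3.8170
Te = 96.17 kN


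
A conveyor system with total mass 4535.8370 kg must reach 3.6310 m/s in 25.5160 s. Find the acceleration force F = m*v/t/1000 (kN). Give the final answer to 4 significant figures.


F = 4535.8370 * 3.6310 / 25.5160 / 1000
F = 0.6455 kN


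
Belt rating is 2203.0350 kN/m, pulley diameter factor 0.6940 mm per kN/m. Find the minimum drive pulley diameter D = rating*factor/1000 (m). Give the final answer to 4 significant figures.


D = 2203.0350 * 0.6940 / 1000
D = 1.529 m


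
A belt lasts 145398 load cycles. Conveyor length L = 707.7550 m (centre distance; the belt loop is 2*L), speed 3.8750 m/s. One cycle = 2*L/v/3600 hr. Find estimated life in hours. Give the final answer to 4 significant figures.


cycle_time = 2 * 707.7550 / 3.8750 / 3600 = 0.10147 hr
life = 145398 * 0.10147 = 14750 hours


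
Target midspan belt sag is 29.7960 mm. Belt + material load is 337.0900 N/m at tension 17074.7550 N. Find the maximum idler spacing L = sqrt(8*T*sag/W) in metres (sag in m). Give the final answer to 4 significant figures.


sag = 29.7960/1000 = 0.029796 m
L = sqrt(8 * 17074.7550 * 0.029796 / 337.0900)
L = 3.475 m


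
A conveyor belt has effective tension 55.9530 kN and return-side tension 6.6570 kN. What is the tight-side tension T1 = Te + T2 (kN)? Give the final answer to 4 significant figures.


T1 = Te + T2 = 55.9530 + 6.6570
T1 = 62.61 kN


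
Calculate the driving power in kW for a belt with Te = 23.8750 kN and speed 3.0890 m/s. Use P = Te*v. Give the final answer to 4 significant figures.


P = Te * v = 23.8750 * 3.0890
P = 73.75 kW


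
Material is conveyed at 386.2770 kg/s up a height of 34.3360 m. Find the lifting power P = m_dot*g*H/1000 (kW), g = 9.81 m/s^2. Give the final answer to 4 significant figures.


P = 386.2770 * 9.81 * 34.3360 / 1000
P = 130.1 kW


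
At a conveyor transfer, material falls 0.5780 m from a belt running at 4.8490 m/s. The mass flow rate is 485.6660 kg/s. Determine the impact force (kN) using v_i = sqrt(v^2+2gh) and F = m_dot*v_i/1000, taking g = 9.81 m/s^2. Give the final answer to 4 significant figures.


v_i = sqrt(4.8490^2 + 2*9.81*0.5780) = 5.90366 m/s
F = 485.6660 * 5.90366 / 1000
F = 2.867 kN


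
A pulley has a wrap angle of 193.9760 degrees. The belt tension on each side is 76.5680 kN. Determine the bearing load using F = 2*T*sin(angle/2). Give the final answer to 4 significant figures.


F = 2 * 76.5680 * sin(193.9760/2 deg)
F = 152.0 kN


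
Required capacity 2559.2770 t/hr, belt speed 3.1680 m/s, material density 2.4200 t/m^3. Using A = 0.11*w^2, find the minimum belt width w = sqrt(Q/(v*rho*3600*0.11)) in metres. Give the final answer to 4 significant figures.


A_req = 2559.2770 / (3.1680 * 2.4200 * 3600) = 0.0927287 m^2
w = sqrt(0.0927287 / 0.11)
w = 0.9181 m


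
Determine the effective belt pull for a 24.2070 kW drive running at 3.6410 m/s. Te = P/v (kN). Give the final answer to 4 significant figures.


Te = P / v = 24.2070 / 3.6410
Te = 6.648 kN


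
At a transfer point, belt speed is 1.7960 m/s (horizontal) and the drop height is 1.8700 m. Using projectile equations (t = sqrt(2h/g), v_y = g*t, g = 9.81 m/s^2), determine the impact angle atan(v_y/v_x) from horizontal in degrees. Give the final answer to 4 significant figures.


t = sqrt(2*1.8700/9.81) = 0.617449 s
v_y = 9.81 * 0.617449 = 6.05717 m/s
angle = atan(6.05717 / 1.7960) = 73.48 deg


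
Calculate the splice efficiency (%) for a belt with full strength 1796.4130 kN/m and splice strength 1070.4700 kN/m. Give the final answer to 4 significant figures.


Eff = 1070.4700 / 1796.4130 * 100
Eff = 59.59 %


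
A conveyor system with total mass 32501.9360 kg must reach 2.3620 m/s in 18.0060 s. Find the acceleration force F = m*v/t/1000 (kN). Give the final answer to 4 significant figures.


F = 32501.9360 * 2.3620 / 18.0060 / 1000
F = 4.264 kN


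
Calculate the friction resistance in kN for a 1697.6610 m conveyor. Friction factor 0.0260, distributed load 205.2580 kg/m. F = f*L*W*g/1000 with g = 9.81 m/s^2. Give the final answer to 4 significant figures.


F = 0.0260 * 1697.6610 * 205.2580 * 9.81 / 1000
F = 88.88 kN


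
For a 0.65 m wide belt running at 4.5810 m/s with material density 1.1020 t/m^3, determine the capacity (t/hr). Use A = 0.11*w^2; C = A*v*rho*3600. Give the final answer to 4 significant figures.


A = 0.11 * 0.65^2 = 0.046475 m^2
C = 0.046475 * 4.5810 * 1.1020 * 3600
C = 844.6 t/hr


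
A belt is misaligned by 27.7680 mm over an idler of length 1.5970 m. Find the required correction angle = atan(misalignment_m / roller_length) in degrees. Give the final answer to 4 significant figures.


misalign_m = 27.7680 / 1000 = 0.027768 m
angle = atan(0.027768 / 1.5970)
angle = 0.9961 deg


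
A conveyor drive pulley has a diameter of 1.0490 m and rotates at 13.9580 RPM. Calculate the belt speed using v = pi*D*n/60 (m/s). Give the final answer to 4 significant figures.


v = pi * 1.0490 * 13.9580 / 60
v = 0.7667 m/s


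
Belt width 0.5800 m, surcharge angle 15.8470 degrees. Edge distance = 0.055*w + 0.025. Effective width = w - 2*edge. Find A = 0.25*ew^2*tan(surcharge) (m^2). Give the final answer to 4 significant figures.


edge = 0.055*0.5800 + 0.025 = 0.0569 m
ew = 0.5800 - 2*0.0569 = 0.4662 m
A = 0.25 * 0.4662^2 * tan(15.8470 deg)
A = 0.01542 m^2


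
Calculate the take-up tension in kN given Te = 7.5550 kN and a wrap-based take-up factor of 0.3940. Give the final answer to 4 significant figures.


T_tu = 7.5550 * 0.3940
T_tu = 2.977 kN


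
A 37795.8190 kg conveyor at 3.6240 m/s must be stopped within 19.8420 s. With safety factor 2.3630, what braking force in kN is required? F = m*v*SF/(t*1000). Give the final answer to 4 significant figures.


F = 37795.8190 * 3.6240 / 19.8420 * 2.3630 / 1000
F = 16.31 kN


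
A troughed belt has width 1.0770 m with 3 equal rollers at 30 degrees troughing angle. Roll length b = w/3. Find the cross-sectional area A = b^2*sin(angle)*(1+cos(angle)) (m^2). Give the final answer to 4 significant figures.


b = 1.0770/3 = 0.359 m
A = 0.359^2 * sin(30 deg) * (1 + cos(30 deg))
A = 0.1202 m^2


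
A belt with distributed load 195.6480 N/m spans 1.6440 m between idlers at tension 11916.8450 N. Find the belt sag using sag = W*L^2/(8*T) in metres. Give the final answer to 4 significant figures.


sag = 195.6480 * 1.6440^2 / (8 * 11916.8450)
sag = 0.005547 m


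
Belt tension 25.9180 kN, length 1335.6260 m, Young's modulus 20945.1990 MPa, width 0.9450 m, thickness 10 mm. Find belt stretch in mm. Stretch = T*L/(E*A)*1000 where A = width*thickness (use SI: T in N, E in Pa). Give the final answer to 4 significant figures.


A = 0.9450 * 0.01 = 0.00945 m^2
Stretch = 25.9180*1000 * 1335.6260 / (20945.1990e6 * 0.00945) * 1000
Stretch = 174.9 mm


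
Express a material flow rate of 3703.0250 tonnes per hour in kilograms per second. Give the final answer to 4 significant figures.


m_dot = 3703.0250 * 1000 / 3600
m_dot = 1029 kg/s


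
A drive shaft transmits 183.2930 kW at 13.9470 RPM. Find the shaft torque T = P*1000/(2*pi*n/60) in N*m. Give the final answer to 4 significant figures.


omega = 2*pi*13.9470/60 = 1.46053 rad/s
T = 183.2930*1000 / 1.46053
T = 125500 N*m


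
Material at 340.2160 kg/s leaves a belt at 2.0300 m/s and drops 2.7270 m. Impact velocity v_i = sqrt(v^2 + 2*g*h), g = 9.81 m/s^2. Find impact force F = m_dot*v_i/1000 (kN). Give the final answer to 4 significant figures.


v_i = sqrt(2.0300^2 + 2*9.81*2.7270) = 7.59109 m/s
F = 340.2160 * 7.59109 / 1000
F = 2.583 kN


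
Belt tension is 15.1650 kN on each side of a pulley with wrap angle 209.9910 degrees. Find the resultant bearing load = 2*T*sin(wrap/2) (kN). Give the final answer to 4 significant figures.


F = 2 * 15.1650 * sin(209.9910/2 deg)
F = 29.30 kN


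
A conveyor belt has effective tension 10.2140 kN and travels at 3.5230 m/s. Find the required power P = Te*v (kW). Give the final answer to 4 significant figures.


P = Te * v = 10.2140 * 3.5230
P = 35.98 kW


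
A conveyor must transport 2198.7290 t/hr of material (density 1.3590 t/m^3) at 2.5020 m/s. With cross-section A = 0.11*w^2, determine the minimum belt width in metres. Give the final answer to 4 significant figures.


A_req = 2198.7290 / (2.5020 * 1.3590 * 3600) = 0.179623 m^2
w = sqrt(0.179623 / 0.11)
w = 1.278 m


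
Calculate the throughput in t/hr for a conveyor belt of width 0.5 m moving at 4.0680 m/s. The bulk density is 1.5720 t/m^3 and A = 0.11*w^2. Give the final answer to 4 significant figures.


A = 0.11 * 0.5^2 = 0.0275 m^2
C = 0.0275 * 4.0680 * 1.5720 * 3600
C = 633.1 t/hr


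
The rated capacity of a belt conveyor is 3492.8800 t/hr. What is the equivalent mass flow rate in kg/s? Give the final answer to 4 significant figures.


m_dot = 3492.8800 * 1000 / 3600
m_dot = 970.2 kg/s


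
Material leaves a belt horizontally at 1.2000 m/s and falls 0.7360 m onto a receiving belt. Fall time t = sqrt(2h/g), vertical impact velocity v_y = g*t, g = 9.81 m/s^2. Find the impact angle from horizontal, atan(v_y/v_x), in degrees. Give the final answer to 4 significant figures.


t = sqrt(2*0.7360/9.81) = 0.387364 s
v_y = 9.81 * 0.387364 = 3.80004 m/s
angle = atan(3.80004 / 1.2000) = 72.47 deg


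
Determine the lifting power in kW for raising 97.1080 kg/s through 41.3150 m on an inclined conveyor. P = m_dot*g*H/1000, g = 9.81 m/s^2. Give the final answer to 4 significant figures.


P = 97.1080 * 9.81 * 41.3150 / 1000
P = 39.36 kW


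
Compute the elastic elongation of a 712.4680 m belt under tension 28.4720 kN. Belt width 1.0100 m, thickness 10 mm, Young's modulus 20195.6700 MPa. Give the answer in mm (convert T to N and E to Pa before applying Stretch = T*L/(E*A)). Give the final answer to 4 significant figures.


A = 1.0100 * 0.01 = 0.01010 m^2
Stretch = 28.4720*1000 * 712.4680 / (20195.6700e6 * 0.01010) * 1000
Stretch = 99.45 mm


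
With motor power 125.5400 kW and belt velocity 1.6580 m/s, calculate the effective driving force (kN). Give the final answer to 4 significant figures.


Te = P / v = 125.5400 / 1.6580
Te = 75.72 kN


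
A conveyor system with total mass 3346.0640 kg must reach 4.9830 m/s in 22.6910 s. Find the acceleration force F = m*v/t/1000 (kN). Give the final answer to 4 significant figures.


F = 3346.0640 * 4.9830 / 22.6910 / 1000
F = 0.7348 kN


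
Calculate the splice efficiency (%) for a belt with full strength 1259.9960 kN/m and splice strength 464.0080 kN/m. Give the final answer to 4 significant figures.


Eff = 464.0080 / 1259.9960 * 100
Eff = 36.83 %


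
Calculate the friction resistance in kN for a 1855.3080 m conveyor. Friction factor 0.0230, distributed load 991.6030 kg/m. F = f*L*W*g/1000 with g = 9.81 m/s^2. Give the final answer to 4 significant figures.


F = 0.0230 * 1855.3080 * 991.6030 * 9.81 / 1000
F = 415.1 kN


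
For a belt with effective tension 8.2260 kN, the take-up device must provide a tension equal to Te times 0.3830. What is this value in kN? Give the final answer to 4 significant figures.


T_tu = 8.2260 * 0.3830
T_tu = 3.151 kN


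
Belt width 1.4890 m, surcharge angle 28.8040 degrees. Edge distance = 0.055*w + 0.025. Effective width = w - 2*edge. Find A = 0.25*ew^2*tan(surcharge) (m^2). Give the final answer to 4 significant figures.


edge = 0.055*1.4890 + 0.025 = 0.106895 m
ew = 1.4890 - 2*0.106895 = 1.27521 m
A = 0.25 * 1.27521^2 * tan(28.8040 deg)
A = 0.2235 m^2


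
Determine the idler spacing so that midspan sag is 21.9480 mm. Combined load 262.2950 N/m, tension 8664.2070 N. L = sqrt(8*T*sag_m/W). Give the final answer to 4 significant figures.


sag = 21.9480/1000 = 0.021948 m
L = sqrt(8 * 8664.2070 * 0.021948 / 262.2950)
L = 2.408 m


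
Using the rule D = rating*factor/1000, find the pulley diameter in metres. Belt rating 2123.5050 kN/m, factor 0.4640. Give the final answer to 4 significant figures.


D = 2123.5050 * 0.4640 / 1000
D = 0.9853 m


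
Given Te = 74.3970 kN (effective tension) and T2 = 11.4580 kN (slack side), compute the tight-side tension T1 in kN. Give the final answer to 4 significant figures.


T1 = Te + T2 = 74.3970 + 11.4580
T1 = 85.86 kN


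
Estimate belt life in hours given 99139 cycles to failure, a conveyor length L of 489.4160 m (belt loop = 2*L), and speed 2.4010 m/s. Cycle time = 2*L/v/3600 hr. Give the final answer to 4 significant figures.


cycle_time = 2 * 489.4160 / 2.4010 / 3600 = 0.113244 hr
life = 99139 * 0.113244 = 11230 hours


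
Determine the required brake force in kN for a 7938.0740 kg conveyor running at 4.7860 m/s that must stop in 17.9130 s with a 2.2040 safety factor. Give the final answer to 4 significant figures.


F = 7938.0740 * 4.7860 / 17.9130 * 2.2040 / 1000
F = 4.674 kN


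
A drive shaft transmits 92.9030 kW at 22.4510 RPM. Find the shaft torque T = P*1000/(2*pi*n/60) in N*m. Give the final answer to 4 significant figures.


omega = 2*pi*22.4510/60 = 2.35106 rad/s
T = 92.9030*1000 / 2.35106
T = 39520 N*m


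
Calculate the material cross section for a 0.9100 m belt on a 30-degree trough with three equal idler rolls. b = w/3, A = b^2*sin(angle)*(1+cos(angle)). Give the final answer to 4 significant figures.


b = 0.9100/3 = 0.303333 m
A = 0.303333^2 * sin(30 deg) * (1 + cos(30 deg))
A = 0.08585 m^2


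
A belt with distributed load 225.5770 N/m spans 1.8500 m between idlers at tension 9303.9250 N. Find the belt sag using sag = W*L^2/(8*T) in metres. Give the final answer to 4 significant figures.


sag = 225.5770 * 1.8500^2 / (8 * 9303.9250)
sag = 0.01037 m


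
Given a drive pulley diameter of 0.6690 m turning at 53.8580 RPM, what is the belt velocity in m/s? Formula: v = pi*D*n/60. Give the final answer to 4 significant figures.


v = pi * 0.6690 * 53.8580 / 60
v = 1.887 m/s


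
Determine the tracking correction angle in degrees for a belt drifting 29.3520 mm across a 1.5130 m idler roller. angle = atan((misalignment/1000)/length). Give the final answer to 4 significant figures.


misalign_m = 29.3520 / 1000 = 0.029352 m
angle = atan(0.029352 / 1.5130)
angle = 1.111 deg


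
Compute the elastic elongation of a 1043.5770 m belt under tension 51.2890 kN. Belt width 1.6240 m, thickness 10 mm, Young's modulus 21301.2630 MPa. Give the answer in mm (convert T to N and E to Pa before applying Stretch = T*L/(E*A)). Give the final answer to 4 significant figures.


A = 1.6240 * 0.01 = 0.01624 m^2
Stretch = 51.2890*1000 * 1043.5770 / (21301.2630e6 * 0.01624) * 1000
Stretch = 154.7 mm


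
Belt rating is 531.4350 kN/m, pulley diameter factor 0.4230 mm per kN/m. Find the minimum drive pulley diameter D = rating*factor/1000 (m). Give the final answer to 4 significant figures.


D = 531.4350 * 0.4230 / 1000
D = 0.2248 m


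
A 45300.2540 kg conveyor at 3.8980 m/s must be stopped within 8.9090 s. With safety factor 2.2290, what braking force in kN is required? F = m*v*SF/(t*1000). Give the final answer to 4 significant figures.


F = 45300.2540 * 3.8980 / 8.9090 * 2.2290 / 1000
F = 44.18 kN


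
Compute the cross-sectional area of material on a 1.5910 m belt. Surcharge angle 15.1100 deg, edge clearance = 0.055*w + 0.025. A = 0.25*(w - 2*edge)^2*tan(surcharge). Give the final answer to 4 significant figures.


edge = 0.055*1.5910 + 0.025 = 0.112505 m
ew = 1.5910 - 2*0.112505 = 1.36599 m
A = 0.25 * 1.36599^2 * tan(15.1100 deg)
A = 0.1260 m^2


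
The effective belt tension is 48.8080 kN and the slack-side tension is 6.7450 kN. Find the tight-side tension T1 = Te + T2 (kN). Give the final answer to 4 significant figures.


T1 = Te + T2 = 48.8080 + 6.7450
T1 = 55.55 kN


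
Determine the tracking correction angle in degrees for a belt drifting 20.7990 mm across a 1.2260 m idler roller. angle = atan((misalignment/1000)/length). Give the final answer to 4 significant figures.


misalign_m = 20.7990 / 1000 = 0.020799 m
angle = atan(0.020799 / 1.2260)
angle = 0.9719 deg


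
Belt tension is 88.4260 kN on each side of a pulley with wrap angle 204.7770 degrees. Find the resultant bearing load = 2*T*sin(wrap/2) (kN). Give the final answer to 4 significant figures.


F = 2 * 88.4260 * sin(204.7770/2 deg)
F = 172.7 kN


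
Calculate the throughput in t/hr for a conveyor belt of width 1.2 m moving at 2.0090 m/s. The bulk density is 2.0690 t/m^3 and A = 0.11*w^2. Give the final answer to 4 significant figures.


A = 0.11 * 1.2^2 = 0.1584 m^2
C = 0.1584 * 2.0090 * 2.0690 * 3600
C = 2370 t/hr


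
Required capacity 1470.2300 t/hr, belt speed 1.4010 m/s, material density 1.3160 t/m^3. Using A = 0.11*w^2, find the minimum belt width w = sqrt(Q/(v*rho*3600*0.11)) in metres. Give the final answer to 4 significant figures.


A_req = 1470.2300 / (1.4010 * 1.3160 * 3600) = 0.221508 m^2
w = sqrt(0.221508 / 0.11)
w = 1.419 m


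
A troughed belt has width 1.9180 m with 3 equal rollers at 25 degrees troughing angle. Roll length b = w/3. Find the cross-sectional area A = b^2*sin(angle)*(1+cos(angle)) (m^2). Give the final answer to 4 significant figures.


b = 1.9180/3 = 0.639333 m
A = 0.639333^2 * sin(25 deg) * (1 + cos(25 deg))
A = 0.3293 m^2


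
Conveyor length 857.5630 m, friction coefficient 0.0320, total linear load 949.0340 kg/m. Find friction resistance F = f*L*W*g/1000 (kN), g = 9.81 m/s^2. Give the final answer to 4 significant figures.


F = 0.0320 * 857.5630 * 949.0340 * 9.81 / 1000
F = 255.5 kN


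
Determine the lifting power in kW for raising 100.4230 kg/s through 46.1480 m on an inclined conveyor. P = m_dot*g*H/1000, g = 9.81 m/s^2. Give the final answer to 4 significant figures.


P = 100.4230 * 9.81 * 46.1480 / 1000
P = 45.46 kW


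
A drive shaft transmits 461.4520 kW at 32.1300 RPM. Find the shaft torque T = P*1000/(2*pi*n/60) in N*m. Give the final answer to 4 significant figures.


omega = 2*pi*32.1300/60 = 3.36465 rad/s
T = 461.4520*1000 / 3.36465
T = 137100 N*m


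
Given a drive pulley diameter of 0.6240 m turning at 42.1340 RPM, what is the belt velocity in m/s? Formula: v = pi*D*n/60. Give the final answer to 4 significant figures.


v = pi * 0.6240 * 42.1340 / 60
v = 1.377 m/s


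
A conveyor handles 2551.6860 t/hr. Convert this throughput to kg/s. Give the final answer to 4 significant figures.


m_dot = 2551.6860 * 1000 / 3600
m_dot = 708.8 kg/s


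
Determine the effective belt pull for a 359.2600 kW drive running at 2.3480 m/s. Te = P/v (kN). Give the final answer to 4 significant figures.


Te = P / v = 359.2600 / 2.3480
Te = 153.0 kN


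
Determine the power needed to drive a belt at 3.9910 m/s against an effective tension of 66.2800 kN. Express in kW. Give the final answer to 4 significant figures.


P = Te * v = 66.2800 * 3.9910
P = 264.5 kW


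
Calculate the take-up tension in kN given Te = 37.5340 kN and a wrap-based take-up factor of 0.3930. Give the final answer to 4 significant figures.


T_tu = 37.5340 * 0.3930
T_tu = 14.75 kN


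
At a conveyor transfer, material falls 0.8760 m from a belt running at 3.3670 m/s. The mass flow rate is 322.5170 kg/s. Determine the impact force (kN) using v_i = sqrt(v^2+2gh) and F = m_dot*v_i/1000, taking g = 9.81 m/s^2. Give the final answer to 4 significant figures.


v_i = sqrt(3.3670^2 + 2*9.81*0.8760) = 5.34077 m/s
F = 322.5170 * 5.34077 / 1000
F = 1.722 kN


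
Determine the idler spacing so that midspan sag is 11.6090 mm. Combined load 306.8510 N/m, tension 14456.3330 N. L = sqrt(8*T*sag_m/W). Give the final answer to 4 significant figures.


sag = 11.6090/1000 = 0.011609 m
L = sqrt(8 * 14456.3330 * 0.011609 / 306.8510)
L = 2.092 m


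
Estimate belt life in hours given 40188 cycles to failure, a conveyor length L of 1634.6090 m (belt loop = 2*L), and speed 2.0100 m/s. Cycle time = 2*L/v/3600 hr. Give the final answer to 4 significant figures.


cycle_time = 2 * 1634.6090 / 2.0100 / 3600 = 0.451799 hr
life = 40188 * 0.451799 = 18160 hours


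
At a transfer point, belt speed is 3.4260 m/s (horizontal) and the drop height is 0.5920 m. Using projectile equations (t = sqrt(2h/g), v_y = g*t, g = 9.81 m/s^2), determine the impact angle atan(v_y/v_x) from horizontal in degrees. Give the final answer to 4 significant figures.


t = sqrt(2*0.5920/9.81) = 0.347409 s
v_y = 9.81 * 0.347409 = 3.40808 m/s
angle = atan(3.40808 / 3.4260) = 44.85 deg


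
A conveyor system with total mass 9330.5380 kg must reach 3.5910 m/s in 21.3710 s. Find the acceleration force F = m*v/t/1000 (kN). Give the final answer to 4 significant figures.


F = 9330.5380 * 3.5910 / 21.3710 / 1000
F = 1.568 kN


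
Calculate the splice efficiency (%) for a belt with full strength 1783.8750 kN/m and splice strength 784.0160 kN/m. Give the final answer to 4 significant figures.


Eff = 784.0160 / 1783.8750 * 100
Eff = 43.95 %


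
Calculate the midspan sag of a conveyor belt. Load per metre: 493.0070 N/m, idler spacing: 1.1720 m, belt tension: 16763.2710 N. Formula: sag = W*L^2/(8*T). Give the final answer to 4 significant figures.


sag = 493.0070 * 1.1720^2 / (8 * 16763.2710)
sag = 0.005050 m


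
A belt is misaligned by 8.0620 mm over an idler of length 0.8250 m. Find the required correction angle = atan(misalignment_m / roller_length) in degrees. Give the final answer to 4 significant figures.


misalign_m = 8.0620 / 1000 = 0.008062 m
angle = atan(0.008062 / 0.8250)
angle = 0.5599 deg


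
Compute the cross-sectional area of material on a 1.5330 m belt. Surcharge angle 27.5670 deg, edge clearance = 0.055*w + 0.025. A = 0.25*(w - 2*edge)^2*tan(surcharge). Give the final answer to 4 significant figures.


edge = 0.055*1.5330 + 0.025 = 0.109315 m
ew = 1.5330 - 2*0.109315 = 1.31437 m
A = 0.25 * 1.31437^2 * tan(27.5670 deg)
A = 0.2255 m^2


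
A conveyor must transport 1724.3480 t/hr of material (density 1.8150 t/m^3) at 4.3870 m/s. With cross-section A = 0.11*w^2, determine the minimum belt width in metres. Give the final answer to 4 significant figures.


A_req = 1724.3480 / (4.3870 * 1.8150 * 3600) = 0.0601559 m^2
w = sqrt(0.0601559 / 0.11)
w = 0.7395 m


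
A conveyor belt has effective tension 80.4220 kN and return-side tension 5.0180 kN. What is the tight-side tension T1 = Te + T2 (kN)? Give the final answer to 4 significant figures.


T1 = Te + T2 = 80.4220 + 5.0180
T1 = 85.44 kN


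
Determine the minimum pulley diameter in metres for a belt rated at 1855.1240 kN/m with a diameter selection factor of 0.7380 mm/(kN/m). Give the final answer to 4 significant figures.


D = 1855.1240 * 0.7380 / 1000
D = 1.369 m


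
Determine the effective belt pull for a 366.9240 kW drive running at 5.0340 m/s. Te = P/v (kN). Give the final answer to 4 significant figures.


Te = P / v = 366.9240 / 5.0340
Te = 72.89 kN


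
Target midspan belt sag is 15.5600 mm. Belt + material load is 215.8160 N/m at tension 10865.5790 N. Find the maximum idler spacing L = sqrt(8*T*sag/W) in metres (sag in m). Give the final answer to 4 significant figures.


sag = 15.5600/1000 = 0.015560 m
L = sqrt(8 * 10865.5790 * 0.015560 / 215.8160)
L = 2.503 m


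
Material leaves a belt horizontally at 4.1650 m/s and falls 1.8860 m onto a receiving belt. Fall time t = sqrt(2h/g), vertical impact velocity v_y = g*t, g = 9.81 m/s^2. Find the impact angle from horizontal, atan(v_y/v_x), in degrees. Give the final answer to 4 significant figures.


t = sqrt(2*1.8860/9.81) = 0.620085 s
v_y = 9.81 * 0.620085 = 6.08303 m/s
angle = atan(6.08303 / 4.1650) = 55.60 deg


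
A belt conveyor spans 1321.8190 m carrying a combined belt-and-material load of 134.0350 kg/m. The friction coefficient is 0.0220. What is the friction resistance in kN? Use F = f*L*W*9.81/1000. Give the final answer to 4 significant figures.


F = 0.0220 * 1321.8190 * 134.0350 * 9.81 / 1000
F = 38.24 kN


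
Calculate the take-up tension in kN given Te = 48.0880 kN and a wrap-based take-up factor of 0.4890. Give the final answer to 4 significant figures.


T_tu = 48.0880 * 0.4890
T_tu = 23.52 kN


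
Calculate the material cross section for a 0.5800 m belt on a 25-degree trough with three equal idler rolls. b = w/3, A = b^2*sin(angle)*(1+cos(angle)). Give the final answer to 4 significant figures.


b = 0.5800/3 = 0.193333 m
A = 0.193333^2 * sin(25 deg) * (1 + cos(25 deg))
A = 0.03011 m^2


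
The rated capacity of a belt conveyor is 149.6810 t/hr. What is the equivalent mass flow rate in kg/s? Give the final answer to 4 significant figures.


m_dot = 149.6810 * 1000 / 3600
m_dot = 41.58 kg/s


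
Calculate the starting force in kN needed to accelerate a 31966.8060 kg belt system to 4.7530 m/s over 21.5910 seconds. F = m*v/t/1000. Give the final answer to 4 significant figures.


F = 31966.8060 * 4.7530 / 21.5910 / 1000
F = 7.037 kN


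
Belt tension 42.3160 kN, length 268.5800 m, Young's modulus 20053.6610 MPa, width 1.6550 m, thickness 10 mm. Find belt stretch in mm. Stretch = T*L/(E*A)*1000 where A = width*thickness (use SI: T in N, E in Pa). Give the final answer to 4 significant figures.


A = 1.6550 * 0.01 = 0.01655 m^2
Stretch = 42.3160*1000 * 268.5800 / (20053.6610e6 * 0.01655) * 1000
Stretch = 34.24 mm


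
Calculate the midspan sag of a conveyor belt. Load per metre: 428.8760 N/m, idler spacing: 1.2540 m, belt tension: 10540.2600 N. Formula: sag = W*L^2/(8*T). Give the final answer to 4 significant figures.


sag = 428.8760 * 1.2540^2 / (8 * 10540.2600)
sag = 0.007998 m


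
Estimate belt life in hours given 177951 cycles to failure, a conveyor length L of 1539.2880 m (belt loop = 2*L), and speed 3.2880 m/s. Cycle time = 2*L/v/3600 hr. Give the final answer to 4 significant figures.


cycle_time = 2 * 1539.2880 / 3.2880 / 3600 = 0.260085 hr
life = 177951 * 0.260085 = 46280 hours


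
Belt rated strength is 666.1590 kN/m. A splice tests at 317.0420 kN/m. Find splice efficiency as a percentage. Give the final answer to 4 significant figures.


Eff = 317.0420 / 666.1590 * 100
Eff = 47.59 %
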